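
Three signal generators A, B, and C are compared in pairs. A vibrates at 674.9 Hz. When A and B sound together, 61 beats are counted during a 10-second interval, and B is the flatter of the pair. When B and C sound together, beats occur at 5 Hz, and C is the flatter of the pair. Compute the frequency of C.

A–B: Beat frequency = 61/10 = 6.1 Hz.
B is below A, so f_B = 674.9 − 6.1 = 668.8 Hz.
C is below B, so f_C = 668.8 − 5 = 663.8 Hz.

663.8 Hz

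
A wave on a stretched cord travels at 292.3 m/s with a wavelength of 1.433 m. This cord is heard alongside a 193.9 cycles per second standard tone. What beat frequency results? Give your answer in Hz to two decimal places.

10.08 Hz

Source frequency f = v/λ = 292.3/1.433 = 203.9777 Hz.
f_beat = |203.9777 − 193.9| = 10.08 Hz.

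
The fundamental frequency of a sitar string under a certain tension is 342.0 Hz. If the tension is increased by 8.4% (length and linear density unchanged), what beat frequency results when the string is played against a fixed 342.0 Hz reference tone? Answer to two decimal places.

14.07 Hz

For a string, f ∝ √T, so the new frequency is 342.0·√1.084 = 356.0744 Hz.
f_beat = |356.0744 − 342.0| = 14.07 Hz.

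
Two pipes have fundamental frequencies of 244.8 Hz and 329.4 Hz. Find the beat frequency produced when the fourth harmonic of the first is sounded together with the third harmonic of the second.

9.0 Hz

Fourth harmonic of the first: 4·244.8 = 979.2 Hz.
Third harmonic of the second: 3·329.4 = 988.2 Hz.
f_beat = |979.2 − 988.2| = 9.0 Hz.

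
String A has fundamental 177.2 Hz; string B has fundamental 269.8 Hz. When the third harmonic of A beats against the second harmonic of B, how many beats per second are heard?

Third harmonic of the first: 3·177.2 = 531.6 Hz.
Second harmonic of the second: 2·269.8 = 539.6 Hz.
f_beat = |531.6 − 539.6| = 8.0 Hz.

8.0 Hz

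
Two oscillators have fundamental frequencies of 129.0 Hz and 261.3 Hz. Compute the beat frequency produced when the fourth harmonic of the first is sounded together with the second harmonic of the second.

6.6 Hz

Fourth harmonic of the first: 4·129.0 = 516.0 Hz.
Second harmonic of the second: 2·261.3 = 522.6 Hz.
f_beat = |516.0 − 522.6| = 6.6 Hz.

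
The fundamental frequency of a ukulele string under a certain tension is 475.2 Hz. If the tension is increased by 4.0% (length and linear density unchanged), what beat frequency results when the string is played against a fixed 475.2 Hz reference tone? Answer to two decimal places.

For a string, f ∝ √T, so the new frequency is 475.2·√1.040 = 484.6108 Hz.
f_beat = |484.6108 − 475.2| = 9.41 Hz.

9.41 Hz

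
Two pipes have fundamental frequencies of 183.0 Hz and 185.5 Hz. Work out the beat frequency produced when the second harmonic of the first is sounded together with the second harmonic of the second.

Second harmonic of the first: 2·183.0 = 366.0 Hz.
Second harmonic of the second: 2·185.5 = 371.0 Hz.
f_beat = |366.0 − 371.0| = 5.0 Hz.

5.0 Hz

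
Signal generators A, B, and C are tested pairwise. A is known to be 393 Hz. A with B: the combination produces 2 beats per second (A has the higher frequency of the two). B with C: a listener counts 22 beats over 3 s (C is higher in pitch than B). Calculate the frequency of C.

B is below A, so f_B = 393 − 2 = 391 Hz.
B–C: Beat frequency = 22/3 = 7.3333 Hz.
C is above B, so f_C = 391 + 7.3333 = 398.3333 Hz.

398.3333 Hz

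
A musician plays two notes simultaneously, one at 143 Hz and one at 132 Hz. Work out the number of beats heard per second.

11 Hz

The beat frequency equals the magnitude of the frequency difference.
|143 − 132| = 11 Hz.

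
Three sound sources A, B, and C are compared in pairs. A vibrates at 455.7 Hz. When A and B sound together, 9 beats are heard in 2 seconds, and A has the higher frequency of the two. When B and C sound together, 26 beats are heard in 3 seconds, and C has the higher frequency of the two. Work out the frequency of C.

A–B: Beat frequency = 9/2 = 4.5 Hz.
B is below A, so f_B = 455.7 − 4.5 = 451.2 Hz.
B–C: Beat frequency = 26/3 = 8.6667 Hz.
C is above B, so f_C = 451.2 + 8.6667 = 459.8667 Hz.

459.8667 Hz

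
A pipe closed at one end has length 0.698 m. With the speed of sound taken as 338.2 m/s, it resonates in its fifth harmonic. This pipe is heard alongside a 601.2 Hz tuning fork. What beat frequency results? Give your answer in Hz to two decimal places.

Closed pipe (odd harmonics): f_n = n·v/(4L) = 5·338.2/(4·0.698) = 605.6590 Hz.
f_beat = |605.6590 − 601.2| = 4.46 Hz.

4.46 Hz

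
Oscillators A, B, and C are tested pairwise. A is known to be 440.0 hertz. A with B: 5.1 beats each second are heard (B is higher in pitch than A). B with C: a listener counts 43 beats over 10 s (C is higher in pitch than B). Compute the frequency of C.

449.4 Hz

B is above A, so f_B = 440.0 + 5.1 = 445.1 Hz.
B–C: Beat frequency = 43/10 = 4.3 Hz.
C is above B, so f_C = 445.1 + 4.3 = 449.4 Hz.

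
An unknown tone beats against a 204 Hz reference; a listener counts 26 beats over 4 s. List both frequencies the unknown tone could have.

197.5 Hz or 210.5 Hz

Beat frequency = 26/4 = 6.5 Hz.
|f − 204| = 6.5, so f = 204 ± 6.5.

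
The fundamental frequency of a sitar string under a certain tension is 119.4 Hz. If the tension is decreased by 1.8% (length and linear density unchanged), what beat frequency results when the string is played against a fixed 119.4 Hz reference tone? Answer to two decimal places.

For a string, f ∝ √T, so the new frequency is 119.4·√0.982 = 118.3205 Hz.
f_beat = |118.3205 − 119.4| = 1.08 Hz.

1.08 Hz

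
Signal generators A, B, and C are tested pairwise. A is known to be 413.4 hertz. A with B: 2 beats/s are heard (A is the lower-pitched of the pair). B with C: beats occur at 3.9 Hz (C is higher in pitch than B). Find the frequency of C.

419.3 Hz

B is above A, so f_B = 413.4 + 2 = 415.4 Hz.
C is above B, so f_C = 415.4 + 3.9 = 419.3 Hz.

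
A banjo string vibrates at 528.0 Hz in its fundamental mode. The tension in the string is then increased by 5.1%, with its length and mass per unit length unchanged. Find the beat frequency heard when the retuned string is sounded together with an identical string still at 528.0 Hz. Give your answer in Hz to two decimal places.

13.30 Hz

For a string, f ∝ √T, so the new frequency is 528.0·√1.051 = 541.2966 Hz.
f_beat = |541.2966 − 528.0| = 13.30 Hz.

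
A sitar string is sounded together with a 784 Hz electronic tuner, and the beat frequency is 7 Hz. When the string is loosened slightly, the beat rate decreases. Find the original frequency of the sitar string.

791 Hz

|f − 784| = 7, so the sitar string was at either 777 Hz or 791 Hz.
Reducing tension lowers a string's frequency; the adjustment lowers the sitar string's frequency.
The beat rate fell, so the adjustment moved the sitar string toward 784 Hz — it must have started above the reference.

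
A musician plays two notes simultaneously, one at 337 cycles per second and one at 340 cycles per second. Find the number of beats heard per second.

3 Hz

Beats arise from superposition of two nearby frequencies; the beat rate is |f₁ − f₂|.
|337 − 340| = 3 Hz.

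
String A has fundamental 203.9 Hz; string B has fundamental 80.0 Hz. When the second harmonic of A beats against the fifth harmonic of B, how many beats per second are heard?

Second harmonic of the first: 2·203.9 = 407.8 Hz.
Fifth harmonic of the second: 5·80.0 = 400.0 Hz.
f_beat = |407.8 − 400.0| = 7.8 Hz.

7.8 Hz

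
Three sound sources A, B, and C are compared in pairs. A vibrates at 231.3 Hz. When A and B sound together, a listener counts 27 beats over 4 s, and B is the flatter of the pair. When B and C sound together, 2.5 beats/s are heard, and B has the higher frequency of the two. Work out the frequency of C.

222.05 Hz

A–B: Beat frequency = 27/4 = 6.75 Hz.
B is below A, so f_B = 231.3 − 6.75 = 224.55 Hz.
C is below B, so f_C = 224.55 − 2.5 = 222.05 Hz.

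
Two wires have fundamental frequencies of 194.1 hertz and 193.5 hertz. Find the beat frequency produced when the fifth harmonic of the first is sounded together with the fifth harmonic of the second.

3.0 Hz

Fifth harmonic of the first: 5·194.1 = 970.5 Hz.
Fifth harmonic of the second: 5·193.5 = 967.5 Hz.
f_beat = |970.5 − 967.5| = 3.0 Hz.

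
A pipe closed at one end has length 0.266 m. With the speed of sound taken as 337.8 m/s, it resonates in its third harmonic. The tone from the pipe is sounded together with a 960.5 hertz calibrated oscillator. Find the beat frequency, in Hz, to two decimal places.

8.06 Hz

Closed pipe (odd harmonics): f_n = n·v/(4L) = 3·337.8/(4·0.266) = 952.4436 Hz.
f_beat = |952.4436 − 960.5| = 8.06 Hz.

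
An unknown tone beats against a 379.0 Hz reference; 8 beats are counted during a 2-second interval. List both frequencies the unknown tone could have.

Beat frequency = 8/2 = 4 Hz.
|f − 379.0| = 4, so f = 379.0 ± 4.

375 Hz or 383 Hz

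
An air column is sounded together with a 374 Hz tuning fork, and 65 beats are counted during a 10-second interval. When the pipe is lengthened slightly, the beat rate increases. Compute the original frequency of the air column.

367.5 Hz

Beat frequency = 65/10 = 6.5 Hz.
|f − 374| = 6.5, so the air column was at either 367.5 Hz or 380.5 Hz.
A longer pipe has a lower fundamental; the adjustment lowers the air column's frequency.
The beat rate rose, so the adjustment moved the air column further from 374 Hz — it was already below the reference.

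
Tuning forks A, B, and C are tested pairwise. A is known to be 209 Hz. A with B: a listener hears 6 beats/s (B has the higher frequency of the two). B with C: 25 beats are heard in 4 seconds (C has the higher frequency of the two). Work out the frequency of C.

B is above A, so f_B = 209 + 6 = 215 Hz.
B–C: Beat frequency = 25/4 = 6.25 Hz.
C is above B, so f_C = 215 + 6.25 = 221.25 Hz.

221.25 Hz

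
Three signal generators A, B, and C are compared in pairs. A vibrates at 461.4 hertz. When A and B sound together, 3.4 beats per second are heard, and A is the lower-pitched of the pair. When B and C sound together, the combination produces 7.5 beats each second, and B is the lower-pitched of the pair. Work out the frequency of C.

B is above A, so f_B = 461.4 + 3.4 = 464.8 Hz.
C is above B, so f_C = 464.8 + 7.5 = 472.3 Hz.

472.3 Hz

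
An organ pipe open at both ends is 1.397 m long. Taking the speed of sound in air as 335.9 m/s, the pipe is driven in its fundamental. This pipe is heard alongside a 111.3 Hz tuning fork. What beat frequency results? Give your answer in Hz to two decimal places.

Open pipe: f_n = n·v/(2L) = 1·335.9/(2·1.397) = 120.2219 Hz.
f_beat = |120.2219 − 111.3| = 8.92 Hz.

8.92 Hz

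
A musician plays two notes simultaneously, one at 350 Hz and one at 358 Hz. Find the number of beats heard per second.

The beat frequency equals the magnitude of the frequency difference.
|350 − 358| = 8 Hz.

8 Hz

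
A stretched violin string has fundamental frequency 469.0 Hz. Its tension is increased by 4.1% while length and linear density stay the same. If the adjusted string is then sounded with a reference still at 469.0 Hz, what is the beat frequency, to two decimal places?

9.52 Hz

For a string, f ∝ √T, so the new frequency is 469.0·√1.041 = 478.5179 Hz.
f_beat = |478.5179 − 469.0| = 9.52 Hz.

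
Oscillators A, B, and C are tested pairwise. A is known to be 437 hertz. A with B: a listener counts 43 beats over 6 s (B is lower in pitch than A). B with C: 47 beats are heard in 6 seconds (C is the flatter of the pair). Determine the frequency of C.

422 Hz

A–B: Beat frequency = 43/6 = 7.1667 Hz.
B is below A, so f_B = 437 − 7.1667 = 429.8333 Hz.
B–C: Beat frequency = 47/6 = 7.8333 Hz.
C is below B, so f_C = 429.8333 − 7.8333 = 422 Hz.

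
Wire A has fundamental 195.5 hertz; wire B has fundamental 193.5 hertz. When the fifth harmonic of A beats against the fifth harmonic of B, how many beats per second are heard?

10.0 Hz

Fifth harmonic of the first: 5·195.5 = 977.5 Hz.
Fifth harmonic of the second: 5·193.5 = 967.5 Hz.
f_beat = |977.5 − 967.5| = 10.0 Hz.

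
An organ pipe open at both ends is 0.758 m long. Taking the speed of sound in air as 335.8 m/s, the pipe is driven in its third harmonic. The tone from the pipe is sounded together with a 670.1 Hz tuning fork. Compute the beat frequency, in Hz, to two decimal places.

5.59 Hz

Open pipe: f_n = n·v/(2L) = 3·335.8/(2·0.758) = 664.5119 Hz.
f_beat = |664.5119 − 670.1| = 5.59 Hz.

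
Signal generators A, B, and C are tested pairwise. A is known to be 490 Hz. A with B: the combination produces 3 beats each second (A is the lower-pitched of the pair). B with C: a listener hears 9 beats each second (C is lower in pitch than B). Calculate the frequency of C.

B is above A, so f_B = 490 + 3 = 493 Hz.
C is below B, so f_C = 493 − 9 = 484 Hz.

484 Hz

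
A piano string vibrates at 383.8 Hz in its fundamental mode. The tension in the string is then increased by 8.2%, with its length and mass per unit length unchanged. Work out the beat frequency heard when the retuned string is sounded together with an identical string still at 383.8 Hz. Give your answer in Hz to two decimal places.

For a string, f ∝ √T, so the new frequency is 383.8·√1.082 = 399.2258 Hz.
f_beat = |399.2258 − 383.8| = 15.43 Hz.

15.43 Hz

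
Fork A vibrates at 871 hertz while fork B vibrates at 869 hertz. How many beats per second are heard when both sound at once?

2 Hz

The beat frequency equals the magnitude of the frequency difference.
|871 − 869| = 2 Hz.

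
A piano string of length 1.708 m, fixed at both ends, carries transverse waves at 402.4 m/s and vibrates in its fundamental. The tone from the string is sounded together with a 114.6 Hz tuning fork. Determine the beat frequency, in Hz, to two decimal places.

3.20 Hz

For a string fixed at both ends, f_n = n·v/(2L) = 1·402.4/(2·1.708) = 117.7986 Hz.
f_beat = |117.7986 − 114.6| = 3.20 Hz.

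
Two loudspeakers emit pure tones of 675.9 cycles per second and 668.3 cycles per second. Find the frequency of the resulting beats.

7.6 Hz

Beats arise from superposition of two nearby frequencies; the beat rate is |f₁ − f₂|.
|675.9 − 668.3| = 7.6 Hz.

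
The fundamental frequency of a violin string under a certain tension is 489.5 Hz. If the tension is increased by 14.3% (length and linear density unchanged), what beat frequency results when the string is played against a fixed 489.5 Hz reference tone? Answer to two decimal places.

33.83 Hz

For a string, f ∝ √T, so the new frequency is 489.5·√1.143 = 523.3302 Hz.
f_beat = |523.3302 − 489.5| = 33.83 Hz.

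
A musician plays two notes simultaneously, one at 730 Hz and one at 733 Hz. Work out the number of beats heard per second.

f_beat = |f₁ − f₂|.
|730 − 733| = 3 Hz.

3 Hz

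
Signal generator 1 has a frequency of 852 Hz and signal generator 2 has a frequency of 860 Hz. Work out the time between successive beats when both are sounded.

0.125 s

f_beat = |852 − 860| = 8 Hz.
Beat period T = 1 / f_beat = 1 / 8 s.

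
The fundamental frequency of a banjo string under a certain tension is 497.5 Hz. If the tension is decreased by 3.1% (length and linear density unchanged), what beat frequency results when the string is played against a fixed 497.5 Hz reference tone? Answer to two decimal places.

For a string, f ∝ √T, so the new frequency is 497.5·√0.969 = 489.7280 Hz.
f_beat = |489.7280 − 497.5| = 7.77 Hz.

7.77 Hz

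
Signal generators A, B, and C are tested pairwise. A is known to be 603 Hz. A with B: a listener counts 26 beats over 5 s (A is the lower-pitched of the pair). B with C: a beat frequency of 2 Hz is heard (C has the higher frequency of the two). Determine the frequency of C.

610.2 Hz

A–B: Beat frequency = 26/5 = 5.2 Hz.
B is above A, so f_B = 603 + 5.2 = 608.2 Hz.
C is above B, so f_C = 608.2 + 2 = 610.2 Hz.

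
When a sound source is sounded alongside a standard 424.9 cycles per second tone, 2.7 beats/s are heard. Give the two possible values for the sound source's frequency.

422.2 Hz or 427.6 Hz

|f − 424.9| = 2.7, so f = 424.9 ± 2.7.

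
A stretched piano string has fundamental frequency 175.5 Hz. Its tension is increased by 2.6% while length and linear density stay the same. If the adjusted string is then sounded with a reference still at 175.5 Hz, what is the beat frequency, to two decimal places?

For a string, f ∝ √T, so the new frequency is 175.5·√1.026 = 177.7669 Hz.
f_beat = |177.7669 − 175.5| = 2.27 Hz.

2.27 Hz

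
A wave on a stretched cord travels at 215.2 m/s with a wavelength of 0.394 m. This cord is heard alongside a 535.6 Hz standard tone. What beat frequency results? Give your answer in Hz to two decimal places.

10.59 Hz

Source frequency f = v/λ = 215.2/0.394 = 546.1929 Hz.
f_beat = |546.1929 − 535.6| = 10.59 Hz.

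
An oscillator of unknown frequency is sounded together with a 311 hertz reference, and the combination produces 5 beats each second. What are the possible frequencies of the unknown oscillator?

|f − 311| = 5, so f = 311 ± 5.

306 Hz or 316 Hz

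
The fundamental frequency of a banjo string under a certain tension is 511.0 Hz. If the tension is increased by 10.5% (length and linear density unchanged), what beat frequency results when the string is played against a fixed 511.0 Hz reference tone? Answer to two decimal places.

For a string, f ∝ √T, so the new frequency is 511.0·√1.105 = 537.1580 Hz.
f_beat = |537.1580 − 511.0| = 26.16 Hz.

26.16 Hz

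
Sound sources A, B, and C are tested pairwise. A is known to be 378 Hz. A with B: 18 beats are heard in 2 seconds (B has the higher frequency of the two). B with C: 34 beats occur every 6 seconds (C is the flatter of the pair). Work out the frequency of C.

A–B: Beat frequency = 18/2 = 9 Hz.
B is above A, so f_B = 378 + 9 = 387 Hz.
B–C: Beat frequency = 34/6 = 5.6667 Hz.
C is below B, so f_C = 387 − 5.6667 = 381.3333 Hz.

381.3333 Hz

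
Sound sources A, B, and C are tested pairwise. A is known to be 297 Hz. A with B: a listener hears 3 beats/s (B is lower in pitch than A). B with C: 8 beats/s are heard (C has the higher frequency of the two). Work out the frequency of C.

302 Hz

B is below A, so f_B = 297 − 3 = 294 Hz.
C is above B, so f_C = 294 + 8 = 302 Hz.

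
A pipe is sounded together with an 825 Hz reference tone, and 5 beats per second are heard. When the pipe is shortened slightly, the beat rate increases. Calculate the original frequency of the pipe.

|f − 825| = 5, so the pipe was at either 820 Hz or 830 Hz.
A shorter pipe has a higher fundamental; the adjustment raises the pipe's frequency.
The beat rate rose, so the adjustment moved the pipe further from 825 Hz — it was already above the reference.

830 Hz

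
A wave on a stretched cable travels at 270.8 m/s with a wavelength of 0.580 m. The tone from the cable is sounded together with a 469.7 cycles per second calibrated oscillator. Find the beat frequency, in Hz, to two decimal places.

2.80 Hz

Source frequency f = v/λ = 270.8/0.580 = 466.8966 Hz.
f_beat = |466.8966 − 469.7| = 2.80 Hz.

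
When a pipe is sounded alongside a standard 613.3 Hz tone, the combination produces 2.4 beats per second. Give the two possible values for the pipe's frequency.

|f − 613.3| = 2.4, so f = 613.3 ± 2.4.

610.9 Hz or 615.7 Hz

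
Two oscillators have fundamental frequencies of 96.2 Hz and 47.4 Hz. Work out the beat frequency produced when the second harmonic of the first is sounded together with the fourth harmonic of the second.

2.8 Hz

Second harmonic of the first: 2·96.2 = 192.4 Hz.
Fourth harmonic of the second: 4·47.4 = 189.6 Hz.
f_beat = |192.4 − 189.6| = 2.8 Hz.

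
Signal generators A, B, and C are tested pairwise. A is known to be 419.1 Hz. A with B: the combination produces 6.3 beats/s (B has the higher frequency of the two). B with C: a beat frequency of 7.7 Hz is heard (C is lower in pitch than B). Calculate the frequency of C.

417.7 Hz

B is above A, so f_B = 419.1 + 6.3 = 425.4 Hz.
C is below B, so f_C = 425.4 − 7.7 = 417.7 Hz.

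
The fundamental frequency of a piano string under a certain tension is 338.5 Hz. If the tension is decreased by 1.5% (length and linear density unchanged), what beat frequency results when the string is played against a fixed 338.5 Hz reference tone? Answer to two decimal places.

2.55 Hz

For a string, f ∝ √T, so the new frequency is 338.5·√0.985 = 335.9517 Hz.
f_beat = |335.9517 − 338.5| = 2.55 Hz.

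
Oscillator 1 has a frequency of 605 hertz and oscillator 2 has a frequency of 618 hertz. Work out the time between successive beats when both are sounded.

0.077 s

f_beat = |605 − 618| = 13 Hz.
Beat period T = 1 / f_beat = 1 / 13 s.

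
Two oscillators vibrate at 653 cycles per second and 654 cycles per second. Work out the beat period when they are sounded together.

1.000 s

f_beat = |653 − 654| = 1 Hz.
Beat period T = 1 / f_beat = 1 / 1 s.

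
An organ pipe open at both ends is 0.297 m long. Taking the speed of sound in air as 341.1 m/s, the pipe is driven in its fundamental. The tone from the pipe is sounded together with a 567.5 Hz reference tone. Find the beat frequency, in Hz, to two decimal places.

6.74 Hz

Open pipe: f_n = n·v/(2L) = 1·341.1/(2·0.297) = 574.2424 Hz.
f_beat = |574.2424 − 567.5| = 6.74 Hz.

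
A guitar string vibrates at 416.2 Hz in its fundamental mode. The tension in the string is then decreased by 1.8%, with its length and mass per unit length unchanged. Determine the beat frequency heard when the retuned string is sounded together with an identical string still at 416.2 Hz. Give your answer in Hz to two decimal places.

For a string, f ∝ √T, so the new frequency is 416.2·√0.982 = 412.4372 Hz.
f_beat = |412.4372 − 416.2| = 3.76 Hz.

3.76 Hz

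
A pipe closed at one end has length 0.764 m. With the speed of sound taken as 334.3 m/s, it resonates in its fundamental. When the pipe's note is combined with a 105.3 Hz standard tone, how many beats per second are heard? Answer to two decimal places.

Closed pipe (odd harmonics): f_n = n·v/(4L) = 1·334.3/(4·0.764) = 109.3914 Hz.
f_beat = |109.3914 − 105.3| = 4.09 Hz.

4.09 Hz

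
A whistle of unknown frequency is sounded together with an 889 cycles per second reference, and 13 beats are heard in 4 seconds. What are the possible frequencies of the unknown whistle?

885.75 Hz or 892.25 Hz

Beat frequency = 13/4 = 3.25 Hz.
|f − 889| = 3.25, so f = 889 ± 3.25.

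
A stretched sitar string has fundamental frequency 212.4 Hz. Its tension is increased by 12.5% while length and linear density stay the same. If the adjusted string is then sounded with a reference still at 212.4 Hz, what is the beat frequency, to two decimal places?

12.88 Hz

For a string, f ∝ √T, so the new frequency is 212.4·√1.125 = 225.2842 Hz.
f_beat = |225.2842 − 212.4| = 12.88 Hz.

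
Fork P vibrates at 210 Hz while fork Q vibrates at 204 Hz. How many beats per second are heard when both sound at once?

Beats arise from superposition of two nearby frequencies; the beat rate is |f₁ − f₂|.
|210 − 204| = 6 Hz.

6 Hz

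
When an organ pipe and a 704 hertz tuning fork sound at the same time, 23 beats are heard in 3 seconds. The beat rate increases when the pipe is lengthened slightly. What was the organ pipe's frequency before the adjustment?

Beat frequency = 23/3 = 7.6667 Hz.
|f − 704| = 7.6667, so the organ pipe was at either 696.3333 Hz or 711.6667 Hz.
A longer pipe has a lower fundamental; the adjustment lowers the organ pipe's frequency.
The beat rate rose, so the adjustment moved the organ pipe further from 704 Hz — it was already below the reference.

696.3333 Hz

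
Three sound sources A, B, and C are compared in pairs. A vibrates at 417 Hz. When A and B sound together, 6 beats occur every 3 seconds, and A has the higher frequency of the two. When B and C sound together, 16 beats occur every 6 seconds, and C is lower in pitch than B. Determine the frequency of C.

412.3333 Hz

A–B: Beat frequency = 6/3 = 2 Hz.
B is below A, so f_B = 417 − 2 = 415 Hz.
B–C: Beat frequency = 16/6 = 2.6667 Hz.
C is below B, so f_C = 415 − 2.6667 = 412.3333 Hz.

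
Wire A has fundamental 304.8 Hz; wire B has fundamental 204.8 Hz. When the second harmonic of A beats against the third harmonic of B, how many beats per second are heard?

4.8 Hz

Second harmonic of the first: 2·304.8 = 609.6 Hz.
Third harmonic of the second: 3·204.8 = 614.4 Hz.
f_beat = |609.6 − 614.4| = 4.8 Hz.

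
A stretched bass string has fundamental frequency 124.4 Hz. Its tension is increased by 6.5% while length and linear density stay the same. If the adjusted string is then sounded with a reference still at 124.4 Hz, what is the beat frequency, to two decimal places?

3.98 Hz

For a string, f ∝ √T, so the new frequency is 124.4·√1.065 = 128.3794 Hz.
f_beat = |128.3794 − 124.4| = 3.98 Hz.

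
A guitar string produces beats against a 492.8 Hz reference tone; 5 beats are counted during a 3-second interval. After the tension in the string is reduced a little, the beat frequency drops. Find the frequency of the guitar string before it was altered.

Beat frequency = 5/3 = 1.6667 Hz.
|f − 492.8| = 1.6667, so the guitar string was at either 491.1333 Hz or 494.4667 Hz.
Lower tension means lower frequency; the adjustment lowers the guitar string's frequency.
The beat rate fell, so the adjustment moved the guitar string toward 492.8 Hz — it must have started above the reference.

494.4667 Hz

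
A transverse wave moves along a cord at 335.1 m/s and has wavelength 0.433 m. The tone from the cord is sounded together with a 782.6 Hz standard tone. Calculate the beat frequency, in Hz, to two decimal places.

8.70 Hz

Source frequency f = v/λ = 335.1/0.433 = 773.9030 Hz.
f_beat = |773.9030 − 782.6| = 8.70 Hz.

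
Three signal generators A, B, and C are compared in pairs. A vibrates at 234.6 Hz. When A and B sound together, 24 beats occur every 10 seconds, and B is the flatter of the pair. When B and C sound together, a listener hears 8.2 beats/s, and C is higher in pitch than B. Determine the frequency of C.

240.4 Hz

A–B: Beat frequency = 24/10 = 2.4 Hz.
B is below A, so f_B = 234.6 − 2.4 = 232.2 Hz.
C is above B, so f_C = 232.2 + 8.2 = 240.4 Hz.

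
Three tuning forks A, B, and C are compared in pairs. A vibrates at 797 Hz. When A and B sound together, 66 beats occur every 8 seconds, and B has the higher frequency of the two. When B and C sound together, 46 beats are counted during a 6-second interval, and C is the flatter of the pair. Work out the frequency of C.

797.5833 Hz

A–B: Beat frequency = 66/8 = 8.25 Hz.
B is above A, so f_B = 797 + 8.25 = 805.25 Hz.
B–C: Beat frequency = 46/6 = 7.6667 Hz.
C is below B, so f_C = 805.25 − 7.6667 = 797.5833 Hz.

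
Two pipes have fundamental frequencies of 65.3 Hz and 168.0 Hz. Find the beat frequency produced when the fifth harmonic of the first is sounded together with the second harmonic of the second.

9.5 Hz

Fifth harmonic of the first: 5·65.3 = 326.5 Hz.
Second harmonic of the second: 2·168.0 = 336.0 Hz.
f_beat = |326.5 − 336.0| = 9.5 Hz.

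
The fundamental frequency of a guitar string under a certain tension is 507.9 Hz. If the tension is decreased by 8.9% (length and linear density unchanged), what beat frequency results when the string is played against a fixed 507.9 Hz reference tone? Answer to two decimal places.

23.13 Hz

For a string, f ∝ √T, so the new frequency is 507.9·√0.911 = 484.7719 Hz.
f_beat = |484.7719 − 507.9| = 23.13 Hz.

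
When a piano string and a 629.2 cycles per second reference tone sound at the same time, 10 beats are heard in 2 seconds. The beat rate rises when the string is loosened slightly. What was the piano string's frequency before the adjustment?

624.2 Hz

Beat frequency = 10/2 = 5 Hz.
|f − 629.2| = 5, so the piano string was at either 624.2 Hz or 634.2 Hz.
Reducing tension lowers a string's frequency; the adjustment lowers the piano string's frequency.
The beat rate rose, so the adjustment moved the piano string further from 629.2 Hz — it was already below the reference.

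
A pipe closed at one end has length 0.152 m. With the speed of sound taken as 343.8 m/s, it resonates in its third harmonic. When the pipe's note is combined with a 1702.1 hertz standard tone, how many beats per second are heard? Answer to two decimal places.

5.72 Hz

Closed pipe (odd harmonics): f_n = n·v/(4L) = 3·343.8/(4·0.152) = 1696.3816 Hz.
f_beat = |1696.3816 − 1702.1| = 5.72 Hz.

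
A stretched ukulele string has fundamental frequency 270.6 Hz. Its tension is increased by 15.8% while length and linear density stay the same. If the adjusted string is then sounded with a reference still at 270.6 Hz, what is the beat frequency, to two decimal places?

For a string, f ∝ √T, so the new frequency is 270.6·√1.158 = 291.1938 Hz.
f_beat = |291.1938 − 270.6| = 20.59 Hz.

20.59 Hz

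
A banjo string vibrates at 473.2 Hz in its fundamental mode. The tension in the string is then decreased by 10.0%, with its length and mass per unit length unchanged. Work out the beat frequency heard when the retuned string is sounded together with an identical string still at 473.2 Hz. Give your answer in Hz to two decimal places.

24.28 Hz

For a string, f ∝ √T, so the new frequency is 473.2·√0.900 = 448.9169 Hz.
f_beat = |448.9169 − 473.2| = 24.28 Hz.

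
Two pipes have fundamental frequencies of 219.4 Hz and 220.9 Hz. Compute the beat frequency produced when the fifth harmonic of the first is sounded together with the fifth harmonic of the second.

Fifth harmonic of the first: 5·219.4 = 1097.0 Hz.
Fifth harmonic of the second: 5·220.9 = 1104.5 Hz.
f_beat = |1097.0 − 1104.5| = 7.5 Hz.

7.5 Hz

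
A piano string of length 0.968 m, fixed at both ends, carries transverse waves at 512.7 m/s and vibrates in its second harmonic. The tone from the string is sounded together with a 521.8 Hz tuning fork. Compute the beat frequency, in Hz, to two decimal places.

For a string fixed at both ends, f_n = n·v/(2L) = 2·512.7/(2·0.968) = 529.6488 Hz.
f_beat = |529.6488 − 521.8| = 7.85 Hz.

7.85 Hz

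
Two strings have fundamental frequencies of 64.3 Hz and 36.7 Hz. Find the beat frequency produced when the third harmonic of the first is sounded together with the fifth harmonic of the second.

Third harmonic of the first: 3·64.3 = 192.9 Hz.
Fifth harmonic of the second: 5·36.7 = 183.5 Hz.
f_beat = |192.9 − 183.5| = 9.4 Hz.

9.4 Hz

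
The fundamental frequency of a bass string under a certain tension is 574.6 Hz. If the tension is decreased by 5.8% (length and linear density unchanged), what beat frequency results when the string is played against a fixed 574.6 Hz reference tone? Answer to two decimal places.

For a string, f ∝ √T, so the new frequency is 574.6·√0.942 = 557.6877 Hz.
f_beat = |557.6877 − 574.6| = 16.91 Hz.

16.91 Hz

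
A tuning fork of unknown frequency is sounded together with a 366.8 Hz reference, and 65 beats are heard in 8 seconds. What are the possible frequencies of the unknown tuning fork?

Beat frequency = 65/8 = 8.125 Hz.
|f − 366.8| = 8.125, so f = 366.8 ± 8.125.

358.675 Hz or 374.925 Hz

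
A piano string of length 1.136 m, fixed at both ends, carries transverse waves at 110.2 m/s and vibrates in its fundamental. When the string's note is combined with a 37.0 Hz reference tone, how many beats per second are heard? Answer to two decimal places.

11.50 Hz

For a string fixed at both ends, f_n = n·v/(2L) = 1·110.2/(2·1.136) = 48.5035 Hz.
f_beat = |48.5035 − 37.0| = 11.50 Hz.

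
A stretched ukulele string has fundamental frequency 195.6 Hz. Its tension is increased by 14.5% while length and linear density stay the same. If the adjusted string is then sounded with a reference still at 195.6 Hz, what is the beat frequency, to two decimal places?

For a string, f ∝ √T, so the new frequency is 195.6·√1.145 = 209.3011 Hz.
f_beat = |209.3011 − 195.6| = 13.70 Hz.

13.70 Hz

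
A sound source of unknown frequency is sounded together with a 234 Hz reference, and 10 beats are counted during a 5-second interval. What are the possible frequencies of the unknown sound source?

Beat frequency = 10/5 = 2 Hz.
|f − 234| = 2, so f = 234 ± 2.

232 Hz or 236 Hz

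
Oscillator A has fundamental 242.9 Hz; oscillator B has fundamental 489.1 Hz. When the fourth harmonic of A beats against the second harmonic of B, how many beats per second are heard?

Fourth harmonic of the first: 4·242.9 = 971.6 Hz.
Second harmonic of the second: 2·489.1 = 978.2 Hz.
f_beat = |971.6 − 978.2| = 6.6 Hz.

6.6 Hz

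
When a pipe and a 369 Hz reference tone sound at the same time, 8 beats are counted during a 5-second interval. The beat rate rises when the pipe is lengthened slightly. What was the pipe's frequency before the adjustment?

367.4 Hz

Beat frequency = 8/5 = 1.6 Hz.
|f − 369| = 1.6, so the pipe was at either 367.4 Hz or 370.6 Hz.
A longer pipe has a lower fundamental; the adjustment lowers the pipe's frequency.
The beat rate rose, so the adjustment moved the pipe further from 369 Hz — it was already below the reference.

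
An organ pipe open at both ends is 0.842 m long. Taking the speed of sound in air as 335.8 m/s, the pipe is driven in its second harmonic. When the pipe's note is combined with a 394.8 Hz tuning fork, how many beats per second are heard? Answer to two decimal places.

Open pipe: f_n = n·v/(2L) = 2·335.8/(2·0.842) = 398.8124 Hz.
f_beat = |398.8124 − 394.8| = 4.01 Hz.

4.01 Hz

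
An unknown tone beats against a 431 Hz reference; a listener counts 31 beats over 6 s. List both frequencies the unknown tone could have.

425.8333 Hz or 436.1667 Hz

Beat frequency = 31/6 = 5.1667 Hz.
|f − 431| = 5.1667, so f = 431 ± 5.1667.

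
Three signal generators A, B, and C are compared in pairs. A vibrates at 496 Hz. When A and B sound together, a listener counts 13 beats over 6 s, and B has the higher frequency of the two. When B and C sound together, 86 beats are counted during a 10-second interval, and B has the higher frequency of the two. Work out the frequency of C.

489.5667 Hz

A–B: Beat frequency = 13/6 = 2.1667 Hz.
B is above A, so f_B = 496 + 2.1667 = 498.1667 Hz.
B–C: Beat frequency = 86/10 = 8.6 Hz.
C is below B, so f_C = 498.1667 − 8.6 = 489.5667 Hz.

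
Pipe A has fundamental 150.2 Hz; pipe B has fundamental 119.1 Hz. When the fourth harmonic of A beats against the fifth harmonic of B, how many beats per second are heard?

5.3 Hz

Fourth harmonic of the first: 4·150.2 = 600.8 Hz.
Fifth harmonic of the second: 5·119.1 = 595.5 Hz.
f_beat = |600.8 − 595.5| = 5.3 Hz.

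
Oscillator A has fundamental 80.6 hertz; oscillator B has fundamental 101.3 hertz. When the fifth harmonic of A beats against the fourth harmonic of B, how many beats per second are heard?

2.2 Hz

Fifth harmonic of the first: 5·80.6 = 403.0 Hz.
Fourth harmonic of the second: 4·101.3 = 405.2 Hz.
f_beat = |403.0 − 405.2| = 2.2 Hz.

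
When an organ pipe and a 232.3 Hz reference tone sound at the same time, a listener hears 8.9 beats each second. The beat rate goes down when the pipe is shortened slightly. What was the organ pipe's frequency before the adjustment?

|f − 232.3| = 8.9, so the organ pipe was at either 223.4 Hz or 241.2 Hz.
A shorter pipe has a higher fundamental; the adjustment raises the organ pipe's frequency.
The beat rate fell, so the adjustment moved the organ pipe toward 232.3 Hz — it must have started below the reference.

223.4 Hz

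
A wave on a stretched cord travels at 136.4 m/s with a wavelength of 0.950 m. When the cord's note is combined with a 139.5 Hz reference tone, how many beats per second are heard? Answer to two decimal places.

4.08 Hz

Source frequency f = v/λ = 136.4/0.950 = 143.5789 Hz.
f_beat = |143.5789 − 139.5| = 4.08 Hz.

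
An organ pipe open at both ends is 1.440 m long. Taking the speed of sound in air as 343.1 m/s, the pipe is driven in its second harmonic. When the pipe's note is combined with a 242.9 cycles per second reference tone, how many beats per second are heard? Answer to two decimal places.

4.64 Hz

Open pipe: f_n = n·v/(2L) = 2·343.1/(2·1.440) = 238.2639 Hz.
f_beat = |238.2639 − 242.9| = 4.64 Hz.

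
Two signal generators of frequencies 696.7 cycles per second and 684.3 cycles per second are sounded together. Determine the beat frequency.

12.4 Hz

The beat frequency equals the magnitude of the frequency difference.
|696.7 − 684.3| = 12.4 Hz.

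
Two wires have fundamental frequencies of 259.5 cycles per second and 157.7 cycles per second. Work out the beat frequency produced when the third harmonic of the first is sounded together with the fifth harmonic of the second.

Third harmonic of the first: 3·259.5 = 778.5 Hz.
Fifth harmonic of the second: 5·157.7 = 788.5 Hz.
f_beat = |778.5 − 788.5| = 10.0 Hz.

10.0 Hz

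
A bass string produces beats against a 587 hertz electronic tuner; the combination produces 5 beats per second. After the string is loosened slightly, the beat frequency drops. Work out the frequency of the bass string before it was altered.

592 Hz

|f − 587| = 5, so the bass string was at either 582 Hz or 592 Hz.
Reducing tension lowers a string's frequency; the adjustment lowers the bass string's frequency.
The beat rate fell, so the adjustment moved the bass string toward 587 Hz — it must have started above the reference.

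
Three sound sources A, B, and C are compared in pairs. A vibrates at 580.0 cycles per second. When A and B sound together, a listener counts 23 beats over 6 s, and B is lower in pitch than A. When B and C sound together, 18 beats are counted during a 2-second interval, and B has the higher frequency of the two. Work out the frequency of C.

A–B: Beat frequency = 23/6 = 3.8333 Hz.
B is below A, so f_B = 580.0 − 3.8333 = 576.1667 Hz.
B–C: Beat frequency = 18/2 = 9 Hz.
C is below B, so f_C = 576.1667 − 9 = 567.1667 Hz.

567.1667 Hz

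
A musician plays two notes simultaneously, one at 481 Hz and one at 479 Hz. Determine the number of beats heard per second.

f_beat = |f₁ − f₂|.
|481 − 479| = 2 Hz.

2 Hz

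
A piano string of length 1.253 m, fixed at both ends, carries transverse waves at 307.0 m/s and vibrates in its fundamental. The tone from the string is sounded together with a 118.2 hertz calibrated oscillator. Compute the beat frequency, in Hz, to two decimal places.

For a string fixed at both ends, f_n = n·v/(2L) = 1·307.0/(2·1.253) = 122.5060 Hz.
f_beat = |122.5060 − 118.2| = 4.31 Hz.

4.31 Hz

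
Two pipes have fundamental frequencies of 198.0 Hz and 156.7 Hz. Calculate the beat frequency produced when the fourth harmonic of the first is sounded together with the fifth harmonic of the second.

Fourth harmonic of the first: 4·198.0 = 792.0 Hz.
Fifth harmonic of the second: 5·156.7 = 783.5 Hz.
f_beat = |792.0 − 783.5| = 8.5 Hz.

8.5 Hz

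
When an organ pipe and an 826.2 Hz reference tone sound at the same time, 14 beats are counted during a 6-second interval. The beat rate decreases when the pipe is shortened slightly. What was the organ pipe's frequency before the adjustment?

Beat frequency = 14/6 = 2.3333 Hz.
|f − 826.2| = 2.3333, so the organ pipe was at either 823.8667 Hz or 828.5333 Hz.
A shorter pipe has a higher fundamental; the adjustment raises the organ pipe's frequency.
The beat rate fell, so the adjustment moved the organ pipe toward 826.2 Hz — it must have started below the reference.

823.8667 Hz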